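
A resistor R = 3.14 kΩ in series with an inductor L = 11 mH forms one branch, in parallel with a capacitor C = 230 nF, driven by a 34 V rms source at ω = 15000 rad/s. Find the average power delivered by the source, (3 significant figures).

367 mW

X_L = ωL = 165 Ω
X_C = 1/(ωC) = 290 Ω
Branch 1 (R+jX_L): Z₁ = 3140 + j165 Ω, |Z₁| = 3140 Ω
Branch 2 (−jX_C): Z₂ = −j290 Ω
Parallel: Z = Z₁Z₂/(Z₁+Z₂), |Z| = 290 Ω, ∠Z = -84.7°
I = V/|Z| = 117 mA
P = VI cos φ = 34 × 0.117 × cos(-84.7°) = 367 mW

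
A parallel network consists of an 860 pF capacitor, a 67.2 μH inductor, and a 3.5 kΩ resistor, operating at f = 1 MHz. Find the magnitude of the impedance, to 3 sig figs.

ω = 2πf = 6.283e+06 rad/s
X_L = ωL = 422 Ω
X_C = 1/(ωC) = 185 Ω
Parallel: admittances add. Y = 1/R + 1/(jωL) + jωC
Y = (0.000286 + j0.00304) S
|Y| = 0.00305 S → |Z| = 1/|Y| = 328 Ω, ∠Z = −∠Y = -84.6°

328 Ω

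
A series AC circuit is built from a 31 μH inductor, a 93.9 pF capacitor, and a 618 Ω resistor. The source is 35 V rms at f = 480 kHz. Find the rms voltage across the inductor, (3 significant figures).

ω = 2πf = 3.016e+06 rad/s
X_L = ωL = 93.5 Ω
X_C = 1/(ωC) = 3530 Ω
Net reactance X = X_L − X_C = -3440 Ω
Z = 618 − j3440 Ω
|Z| = √(618² + 3440²) = 3490 Ω
I = V/|Z| = 10.0 mA
V_L = I·|Z_L| = 0.0100 × 93.5 = 0.937 V

0.937 V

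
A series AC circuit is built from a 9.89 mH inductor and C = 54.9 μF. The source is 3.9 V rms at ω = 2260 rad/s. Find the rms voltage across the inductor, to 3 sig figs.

6.10 V

X_L = ωL = 22.4 Ω
X_C = 1/(ωC) = 8.06 Ω
Net reactance X = X_L − X_C = 14.3 Ω
Z = j14.3 Ω
|Z| = √(0² + 14.3²) = 14.3 Ω
I = V/|Z| = 273 mA
V_L = I·|Z_L| = 0.273 × 22.4 = 6.10 V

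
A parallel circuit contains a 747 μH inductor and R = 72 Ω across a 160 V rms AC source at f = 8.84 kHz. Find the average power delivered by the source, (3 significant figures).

ω = 2πf = 55540 rad/s
X_L = ωL = 41.5 Ω
Parallel: admittances add. Y = 1/R + 1/(jωL)
Y = (0.0139 − j0.0241) S
|Y| = 0.0278 S → |Z| = 1/|Y| = 35.9 Ω, ∠Z = −∠Y = 60.0°
I = V/|Z| = 4.45 A
P = VI cos φ = 160 × 4.45 × cos(60.0°) = 356 W

356 W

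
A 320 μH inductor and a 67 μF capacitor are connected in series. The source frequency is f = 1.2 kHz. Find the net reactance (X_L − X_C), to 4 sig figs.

ω = 2πf = 7540 rad/s
X_L = ωL = 2.413 Ω
X_C = 1/(ωC) = 1.980 Ω
X = 2.413 − 1.980 = 0.4332 Ω

0.4332 Ω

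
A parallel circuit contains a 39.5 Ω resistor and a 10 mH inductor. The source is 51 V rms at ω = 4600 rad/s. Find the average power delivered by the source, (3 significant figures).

X_L = ωL = 46.0 Ω
Parallel: admittances add. Y = 1/R + 1/(jωL)
Y = (0.0253 − j0.0217) S
|Y| = 0.0334 S → |Z| = 1/|Y| = 30.0 Ω, ∠Z = −∠Y = 40.7°
I = V/|Z| = 1.70 A
P = VI cos φ = 51 × 1.70 × cos(40.7°) = 65.8 W

65.8 W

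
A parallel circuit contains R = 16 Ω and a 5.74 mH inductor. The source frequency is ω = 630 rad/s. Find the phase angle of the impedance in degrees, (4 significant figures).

77.26°

X_L = ωL = 3.616 Ω
Parallel: admittances add. Y = 1/R + 1/(jωL)
Y = (0.06250 − j0.2765) S
|Y| = 0.2835 S → |Z| = 1/|Y| = 3.527 Ω, ∠Z = −∠Y = 77.26°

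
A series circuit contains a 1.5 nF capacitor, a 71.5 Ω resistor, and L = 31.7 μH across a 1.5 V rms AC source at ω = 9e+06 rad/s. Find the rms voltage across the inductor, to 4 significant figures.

X_L = ωL = 285.3 Ω
X_C = 1/(ωC) = 74.07 Ω
Net reactance X = X_L − X_C = 211.2 Ω
Z = 71.50 + j211.2 Ω
|Z| = √(71.50² + 211.2²) = 223.0 Ω
I = V/|Z| = 6.726 mA
V_L = I·|Z_L| = 0.006726 × 285.3 = 1.919 V

1.919 V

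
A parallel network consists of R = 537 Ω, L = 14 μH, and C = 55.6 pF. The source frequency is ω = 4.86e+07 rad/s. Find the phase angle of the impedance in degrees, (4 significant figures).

-33.50°

X_L = ωL = 680.4 Ω
X_C = 1/(ωC) = 370.1 Ω
Parallel: admittances add. Y = 1/R + 1/(jωL) + jωC
Y = (0.001862 + j0.001232) S
|Y| = 0.002233 S → |Z| = 1/|Y| = 447.8 Ω, ∠Z = −∠Y = -33.50°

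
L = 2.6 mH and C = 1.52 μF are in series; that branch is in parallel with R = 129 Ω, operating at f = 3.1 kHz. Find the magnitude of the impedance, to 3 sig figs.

16.7 Ω

ω = 2πf = 19480 rad/s
X_L = ωL = 50.6 Ω
X_C = 1/(ωC) = 33.8 Ω
Branch 1: Z₁ = R = 129 Ω
Branch 2 (series LC): Z₂ = j(X_L − X_C) = j16.9 Ω
Parallel: Z = Z₁Z₂/(Z₁+Z₂), |Z| = 16.7 Ω, ∠Z = 82.6°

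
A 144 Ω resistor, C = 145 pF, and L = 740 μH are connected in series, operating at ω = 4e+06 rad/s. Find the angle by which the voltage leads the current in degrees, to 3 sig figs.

83.4°

X_L = ωL = 2960 Ω
X_C = 1/(ωC) = 1720 Ω
Net reactance X = X_L − X_C = 1240 Ω
Z = 144 + j1240 Ω
|Z| = √(144² + 1240²) = 1240 Ω
∠Z = arctan(1240/144) = 83.4°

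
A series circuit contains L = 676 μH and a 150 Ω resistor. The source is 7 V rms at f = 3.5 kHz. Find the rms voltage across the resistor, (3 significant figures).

6.97 V

ω = 2πf = 21990 rad/s
X_L = ωL = 14.9 Ω
Z = 150 + j14.9 Ω
|Z| = √(150² + 14.9²) = 151 Ω
I = V/|Z| = 46.4 mA
V_R = I·|Z_R| = 0.0464 × 150 = 6.97 V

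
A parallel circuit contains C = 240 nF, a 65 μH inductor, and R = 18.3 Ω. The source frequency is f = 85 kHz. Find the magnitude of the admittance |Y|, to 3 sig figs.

ω = 2πf = 534100 rad/s
X_L = ωL = 34.7 Ω
X_C = 1/(ωC) = 7.80 Ω
Parallel: admittances add. Y = 1/R + 1/(jωL) + jωC
Y = (0.0546 + j0.0994) S
|Y| = 0.113 S → |Z| = 1/|Y| = 8.82 Ω, ∠Z = −∠Y = -61.2°

113 mS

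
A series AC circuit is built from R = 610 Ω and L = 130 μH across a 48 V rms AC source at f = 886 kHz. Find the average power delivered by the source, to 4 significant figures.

ω = 2πf = 5.567e+06 rad/s
X_L = ωL = 723.7 Ω
Z = 610.0 + j723.7 Ω
|Z| = √(610.0² + 723.7²) = 946.5 Ω
∠Z = arctan(723.7/610.0) = 49.87°
I = V/|Z| = 50.71 mA
P = VI cos φ = 48 × 0.05071 × cos(49.87°) = 1.569 W

1.569 W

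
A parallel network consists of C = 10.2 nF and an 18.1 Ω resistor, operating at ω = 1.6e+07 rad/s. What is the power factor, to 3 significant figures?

0.321

X_C = 1/(ωC) = 6.13 Ω
Parallel: admittances add. Y = 1/R + jωC
Y = (0.0552 + j0.163) S
|Y| = 0.172 S → |Z| = 1/|Y| = 5.80 Ω, ∠Z = −∠Y = -71.3°
cos φ = cos(-71.3°) = 0.321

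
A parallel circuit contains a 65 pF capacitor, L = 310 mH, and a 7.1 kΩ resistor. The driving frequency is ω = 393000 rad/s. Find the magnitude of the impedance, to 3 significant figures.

X_L = ωL = 122000 Ω
X_C = 1/(ωC) = 39100 Ω
Parallel: admittances add. Y = 1/R + 1/(jωL) + jωC
Y = (0.000141 + j1.73e-05) S
|Y| = 0.000142 S → |Z| = 1/|Y| = 7050 Ω, ∠Z = −∠Y = -7.02°

7050 Ω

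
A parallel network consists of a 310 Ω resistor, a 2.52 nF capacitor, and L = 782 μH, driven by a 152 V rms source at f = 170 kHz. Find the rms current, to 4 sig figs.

ω = 2πf = 1.068e+06 rad/s
X_L = ωL = 835.3 Ω
X_C = 1/(ωC) = 371.5 Ω
Parallel: admittances add. Y = 1/R + 1/(jωL) + jωC
Y = (0.003226 + j0.001495) S
|Y| = 0.003555 S → |Z| = 1/|Y| = 281.3 Ω, ∠Z = −∠Y = -24.86°
I = V/|Z| = 152/281.3 = 540.4 mA

540.4 mA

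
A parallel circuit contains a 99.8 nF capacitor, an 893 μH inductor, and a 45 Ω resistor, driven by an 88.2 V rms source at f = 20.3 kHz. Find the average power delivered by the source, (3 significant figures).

173 W

ω = 2πf = 127500 rad/s
X_L = ωL = 114 Ω
X_C = 1/(ωC) = 78.6 Ω
Parallel: admittances add. Y = 1/R + 1/(jωL) + jωC
Y = (0.0222 + j0.00395) S
|Y| = 0.0226 S → |Z| = 1/|Y| = 44.3 Ω, ∠Z = −∠Y = -10.1°
I = V/|Z| = 1.99 A
P = VI cos φ = 88.2 × 1.99 × cos(-10.1°) = 173 W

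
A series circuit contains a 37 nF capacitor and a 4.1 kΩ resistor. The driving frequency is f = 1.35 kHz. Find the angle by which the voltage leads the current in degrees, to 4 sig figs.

-37.85°

ω = 2πf = 8482 rad/s
X_C = 1/(ωC) = 3186 Ω
Z = 4100 − j3186 Ω
|Z| = √(4100² + 3186²) = 5193 Ω
∠Z = arctan(-3186/4100) = -37.85°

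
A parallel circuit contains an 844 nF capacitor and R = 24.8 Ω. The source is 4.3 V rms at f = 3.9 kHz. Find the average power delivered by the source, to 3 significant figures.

746 mW

ω = 2πf = 24500 rad/s
X_C = 1/(ωC) = 48.4 Ω
Parallel: admittances add. Y = 1/R + jωC
Y = (0.0403 + j0.0207) S
|Y| = 0.0453 S → |Z| = 1/|Y| = 22.1 Ω, ∠Z = −∠Y = -27.2°
I = V/|Z| = 195 mA
P = VI cos φ = 4.3 × 0.195 × cos(-27.2°) = 746 mW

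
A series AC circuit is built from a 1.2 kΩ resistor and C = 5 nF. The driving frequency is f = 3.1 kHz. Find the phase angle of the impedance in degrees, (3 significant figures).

-83.3°

ω = 2πf = 19480 rad/s
X_C = 1/(ωC) = 10300 Ω
Z = 1200 − j10300 Ω
|Z| = √(1200² + 10300²) = 10300 Ω
∠Z = arctan(-10300/1200) = -83.3°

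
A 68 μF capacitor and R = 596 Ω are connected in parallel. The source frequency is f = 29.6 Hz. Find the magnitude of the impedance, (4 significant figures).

ω = 2πf = 186.0 rad/s
X_C = 1/(ωC) = 79.07 Ω
Parallel: admittances add. Y = 1/R + jωC
Y = (0.001678 + j0.01265) S
|Y| = 0.01276 S → |Z| = 1/|Y| = 78.38 Ω, ∠Z = −∠Y = -82.44°

78.38 Ω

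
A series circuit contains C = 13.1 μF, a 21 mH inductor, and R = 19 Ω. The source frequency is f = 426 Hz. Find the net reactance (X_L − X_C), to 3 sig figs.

ω = 2πf = 2677 rad/s
X_L = ωL = 56.2 Ω
X_C = 1/(ωC) = 28.5 Ω
X = 56.2 − 28.5 = 27.7 Ω

27.7 Ω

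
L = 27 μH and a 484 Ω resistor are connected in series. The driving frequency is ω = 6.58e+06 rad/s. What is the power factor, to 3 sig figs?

X_L = ωL = 178 Ω
Z = 484 + j178 Ω
|Z| = √(484² + 178²) = 516 Ω
∠Z = arctan(178/484) = 20.2°
cos φ = cos(20.2°) = 0.939

0.939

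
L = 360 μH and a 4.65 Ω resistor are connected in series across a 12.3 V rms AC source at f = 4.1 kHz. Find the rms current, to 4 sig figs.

ω = 2πf = 25760 rad/s
X_L = ωL = 9.274 Ω
Z = 4.650 + j9.274 Ω
|Z| = √(4.650² + 9.274²) = 10.37 Ω
I = V/|Z| = 12.3/10.37 = 1.186 A

1.186 A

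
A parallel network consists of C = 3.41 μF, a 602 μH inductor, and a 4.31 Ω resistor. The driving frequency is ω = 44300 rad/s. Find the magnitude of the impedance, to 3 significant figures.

X_L = ωL = 26.7 Ω
X_C = 1/(ωC) = 6.62 Ω
Parallel: admittances add. Y = 1/R + 1/(jωL) + jωC
Y = (0.232 + j0.114) S
|Y| = 0.258 S → |Z| = 1/|Y| = 3.87 Ω, ∠Z = −∠Y = -26.1°

3.87 Ω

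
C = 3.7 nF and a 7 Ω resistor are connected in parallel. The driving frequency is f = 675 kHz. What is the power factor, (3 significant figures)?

0.994

ω = 2πf = 4.241e+06 rad/s
X_C = 1/(ωC) = 63.7 Ω
Parallel: admittances add. Y = 1/R + jωC
Y = (0.143 + j0.0157) S
|Y| = 0.144 S → |Z| = 1/|Y| = 6.96 Ω, ∠Z = −∠Y = -6.27°
cos φ = cos(-6.27°) = 0.994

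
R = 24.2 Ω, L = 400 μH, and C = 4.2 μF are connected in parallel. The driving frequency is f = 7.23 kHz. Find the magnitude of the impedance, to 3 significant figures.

7.05 Ω

ω = 2πf = 45430 rad/s
X_L = ωL = 18.2 Ω
X_C = 1/(ωC) = 5.24 Ω
Parallel: admittances add. Y = 1/R + 1/(jωL) + jωC
Y = (0.0413 + j0.136) S
|Y| = 0.142 S → |Z| = 1/|Y| = 7.05 Ω, ∠Z = −∠Y = -73.1°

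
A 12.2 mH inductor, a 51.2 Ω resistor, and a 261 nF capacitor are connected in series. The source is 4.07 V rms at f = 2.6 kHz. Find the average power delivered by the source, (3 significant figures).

220 mW

ω = 2πf = 16340 rad/s
X_L = ωL = 199 Ω
X_C = 1/(ωC) = 235 Ω
Net reactance X = X_L − X_C = -35.2 Ω
Z = 51.2 − j35.2 Ω
|Z| = √(51.2² + 35.2²) = 62.2 Ω
∠Z = arctan(-35.2/51.2) = -34.5°
I = V/|Z| = 65.5 mA
P = VI cos φ = 4.07 × 0.0655 × cos(-34.5°) = 220 mW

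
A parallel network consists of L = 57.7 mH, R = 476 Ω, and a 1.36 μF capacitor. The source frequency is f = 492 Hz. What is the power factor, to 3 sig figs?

0.832

ω = 2πf = 3091 rad/s
X_L = ωL = 178 Ω
X_C = 1/(ωC) = 238 Ω
Parallel: admittances add. Y = 1/R + 1/(jωL) + jωC
Y = (0.00210 − j0.00140) S
|Y| = 0.00253 S → |Z| = 1/|Y| = 396 Ω, ∠Z = −∠Y = 33.7°
cos φ = cos(33.7°) = 0.832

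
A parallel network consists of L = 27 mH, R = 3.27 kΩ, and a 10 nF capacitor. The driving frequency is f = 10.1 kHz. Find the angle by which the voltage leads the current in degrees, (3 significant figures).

-9.46°

ω = 2πf = 63460 rad/s
X_L = ωL = 1710 Ω
X_C = 1/(ωC) = 1580 Ω
Parallel: admittances add. Y = 1/R + 1/(jωL) + jωC
Y = (0.000306 + j5.1e-05) S
|Y| = 0.000310 S → |Z| = 1/|Y| = 3230 Ω, ∠Z = −∠Y = -9.46°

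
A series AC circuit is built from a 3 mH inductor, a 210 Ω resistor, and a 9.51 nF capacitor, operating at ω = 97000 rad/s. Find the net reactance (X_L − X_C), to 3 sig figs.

-793 Ω

X_L = ωL = 291 Ω
X_C = 1/(ωC) = 1080 Ω
X = 291 − 1080 = -793 Ω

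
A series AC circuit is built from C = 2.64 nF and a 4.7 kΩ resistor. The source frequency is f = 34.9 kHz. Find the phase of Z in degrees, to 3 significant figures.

-20.2°

ω = 2πf = 219300 rad/s
X_C = 1/(ωC) = 1730 Ω
Z = 4700 − j1730 Ω
|Z| = √(4700² + 1730²) = 5010 Ω
∠Z = arctan(-1730/4700) = -20.2°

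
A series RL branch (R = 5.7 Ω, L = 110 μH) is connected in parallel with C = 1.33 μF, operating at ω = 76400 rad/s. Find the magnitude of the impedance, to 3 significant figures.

X_L = ωL = 8.40 Ω
X_C = 1/(ωC) = 9.84 Ω
Branch 1 (R+jX_L): Z₁ = 5.70 + j8.40 Ω, |Z₁| = 10.2 Ω
Branch 2 (−jX_C): Z₂ = −j9.84 Ω
Parallel: Z = Z₁Z₂/(Z₁+Z₂), |Z| = 17.0 Ω, ∠Z = -20.0°

17.0 Ω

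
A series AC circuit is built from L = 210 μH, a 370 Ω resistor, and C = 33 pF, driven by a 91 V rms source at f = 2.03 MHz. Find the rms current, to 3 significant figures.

190 mA

ω = 2πf = 1.275e+07 rad/s
X_L = ωL = 2680 Ω
X_C = 1/(ωC) = 2380 Ω
Net reactance X = X_L − X_C = 303 Ω
Z = 370 + j303 Ω
|Z| = √(370² + 303²) = 478 Ω
I = V/|Z| = 91/478 = 190 mA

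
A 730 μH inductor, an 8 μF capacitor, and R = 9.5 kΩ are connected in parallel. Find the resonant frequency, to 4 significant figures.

ω₀ = 1/√(LC) = 1/√(0.00073 × 8e-06) = 13090 rad/s
f₀ = ω₀/(2π) = 2.083 kHz

2.083 kHz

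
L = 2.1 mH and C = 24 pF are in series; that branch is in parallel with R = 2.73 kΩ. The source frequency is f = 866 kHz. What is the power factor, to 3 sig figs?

ω = 2πf = 5.441e+06 rad/s
X_L = ωL = 11400 Ω
X_C = 1/(ωC) = 7660 Ω
Branch 1: Z₁ = R = 2730 Ω
Branch 2 (series LC): Z₂ = j(X_L − X_C) = j3770 Ω
Parallel: Z = Z₁Z₂/(Z₁+Z₂), |Z| = 2210 Ω, ∠Z = 35.9°
cos φ = cos(35.9°) = 0.810

0.810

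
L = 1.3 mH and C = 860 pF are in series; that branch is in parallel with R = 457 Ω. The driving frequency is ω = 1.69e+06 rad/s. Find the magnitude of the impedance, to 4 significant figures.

437.4 Ω

X_L = ωL = 2197 Ω
X_C = 1/(ωC) = 688.0 Ω
Branch 1: Z₁ = R = 457.0 Ω
Branch 2 (series LC): Z₂ = j(X_L − X_C) = j1509 Ω
Parallel: Z = Z₁Z₂/(Z₁+Z₂), |Z| = 437.4 Ω, ∠Z = 16.85°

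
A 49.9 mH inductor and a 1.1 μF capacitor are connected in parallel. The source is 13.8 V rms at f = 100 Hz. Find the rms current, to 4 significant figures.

430.6 mA

ω = 2πf = 628.3 rad/s
X_L = ωL = 31.35 Ω
X_C = 1/(ωC) = 1447 Ω
Parallel: admittances add. Y = 1/(jωL) + jωC
Y = (0 − j0.03120) S
|Y| = 0.03120 S → |Z| = 1/|Y| = 32.05 Ω, ∠Z = −∠Y = 90.00°
I = V/|Z| = 13.8/32.05 = 430.6 mA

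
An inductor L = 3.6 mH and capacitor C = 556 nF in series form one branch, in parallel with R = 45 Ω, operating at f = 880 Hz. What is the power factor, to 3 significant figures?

ω = 2πf = 5529 rad/s
X_L = ωL = 19.9 Ω
X_C = 1/(ωC) = 325 Ω
Branch 1: Z₁ = R = 45.0 Ω
Branch 2 (series LC): Z₂ = j(X_L − X_C) = −j305 Ω
Parallel: Z = Z₁Z₂/(Z₁+Z₂), |Z| = 44.5 Ω, ∠Z = -8.38°
cos φ = cos(-8.38°) = 0.989

0.989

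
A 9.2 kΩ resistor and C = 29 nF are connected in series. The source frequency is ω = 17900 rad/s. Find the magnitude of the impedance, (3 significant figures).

X_C = 1/(ωC) = 1930 Ω
Z = 9200 − j1930 Ω
|Z| = √(9200² + 1930²) = 9400 Ω

9400 Ω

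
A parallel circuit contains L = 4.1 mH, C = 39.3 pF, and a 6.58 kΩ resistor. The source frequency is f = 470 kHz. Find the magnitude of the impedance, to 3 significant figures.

6430 Ω

ω = 2πf = 2.953e+06 rad/s
X_L = ωL = 12100 Ω
X_C = 1/(ωC) = 8620 Ω
Parallel: admittances add. Y = 1/R + 1/(jωL) + jωC
Y = (0.000152 + j3.35e-05) S
|Y| = 0.000156 S → |Z| = 1/|Y| = 6430 Ω, ∠Z = −∠Y = -12.4°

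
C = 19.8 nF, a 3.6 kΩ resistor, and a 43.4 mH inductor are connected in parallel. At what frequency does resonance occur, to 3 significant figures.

ω₀ = 1/√(LC) = 1/√(0.0434 × 1.98e-08) = 34110 rad/s
f₀ = ω₀/(2π) = 5.43 kHz

5.43 kHz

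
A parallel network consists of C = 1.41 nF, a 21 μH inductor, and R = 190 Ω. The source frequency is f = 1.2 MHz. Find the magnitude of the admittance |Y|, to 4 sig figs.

ω = 2πf = 7.54e+06 rad/s
X_L = ωL = 158.3 Ω
X_C = 1/(ωC) = 94.06 Ω
Parallel: admittances add. Y = 1/R + 1/(jωL) + jωC
Y = (0.005263 + j0.004315) S
|Y| = 0.006806 S → |Z| = 1/|Y| = 146.9 Ω, ∠Z = −∠Y = -39.35°

6.806 mS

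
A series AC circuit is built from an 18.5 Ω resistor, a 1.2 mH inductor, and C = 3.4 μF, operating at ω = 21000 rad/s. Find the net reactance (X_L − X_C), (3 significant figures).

X_L = ωL = 25.2 Ω
X_C = 1/(ωC) = 14.0 Ω
X = 25.2 − 14.0 = 11.2 Ω

11.2 Ω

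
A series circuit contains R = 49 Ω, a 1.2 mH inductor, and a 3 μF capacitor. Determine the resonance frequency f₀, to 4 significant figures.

ω₀ = 1/√(LC) = 1/√(0.0012 × 3e-06) = 16670 rad/s
f₀ = ω₀/(2π) = 2.653 kHz

2.653 kHz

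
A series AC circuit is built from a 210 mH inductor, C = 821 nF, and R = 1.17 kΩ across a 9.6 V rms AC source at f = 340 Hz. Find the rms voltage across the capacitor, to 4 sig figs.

4.653 V

ω = 2πf = 2136 rad/s
X_L = ωL = 448.6 Ω
X_C = 1/(ωC) = 570.2 Ω
Net reactance X = X_L − X_C = -121.5 Ω
Z = 1170 − j121.5 Ω
|Z| = √(1170² + 121.5²) = 1176 Ω
I = V/|Z| = 8.161 mA
V_C = I·|Z_C| = 0.008161 × 570.2 = 4.653 V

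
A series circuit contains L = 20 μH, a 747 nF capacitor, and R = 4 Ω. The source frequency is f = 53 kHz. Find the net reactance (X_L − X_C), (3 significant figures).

2.64 Ω

ω = 2πf = 333000 rad/s
X_L = ωL = 6.66 Ω
X_C = 1/(ωC) = 4.02 Ω
X = 6.66 − 4.02 = 2.64 Ω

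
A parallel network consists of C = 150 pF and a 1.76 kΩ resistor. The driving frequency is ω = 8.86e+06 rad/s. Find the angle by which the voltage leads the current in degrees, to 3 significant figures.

-66.9°

X_C = 1/(ωC) = 752 Ω
Parallel: admittances add. Y = 1/R + jωC
Y = (0.000568 + j0.00133) S
|Y| = 0.00145 S → |Z| = 1/|Y| = 692 Ω, ∠Z = −∠Y = -66.9°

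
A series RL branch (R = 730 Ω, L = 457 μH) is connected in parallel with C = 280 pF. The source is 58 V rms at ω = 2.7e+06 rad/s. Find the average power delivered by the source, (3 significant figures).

1.19 W

X_L = ωL = 1230 Ω
X_C = 1/(ωC) = 1320 Ω
Branch 1 (R+jX_L): Z₁ = 730 + j1230 Ω, |Z₁| = 1430 Ω
Branch 2 (−jX_C): Z₂ = −j1320 Ω
Parallel: Z = Z₁Z₂/(Z₁+Z₂), |Z| = 2580 Ω, ∠Z = -23.7°
I = V/|Z| = 22.5 mA
P = VI cos φ = 58 × 0.0225 × cos(-23.7°) = 1.19 W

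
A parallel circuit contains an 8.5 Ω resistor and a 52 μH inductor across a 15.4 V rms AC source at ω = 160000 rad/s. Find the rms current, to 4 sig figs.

X_L = ωL = 8.320 Ω
Parallel: admittances add. Y = 1/R + 1/(jωL)
Y = (0.1176 − j0.1202) S
|Y| = 0.1682 S → |Z| = 1/|Y| = 5.946 Ω, ∠Z = −∠Y = 45.61°
I = V/|Z| = 15.4/5.946 = 2.590 A

2.590 A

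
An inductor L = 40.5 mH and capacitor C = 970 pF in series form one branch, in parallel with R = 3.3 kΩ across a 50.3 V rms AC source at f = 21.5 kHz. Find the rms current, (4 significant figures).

27.83 mA

ω = 2πf = 135100 rad/s
X_L = ωL = 5471 Ω
X_C = 1/(ωC) = 7632 Ω
Branch 1: Z₁ = R = 3300 Ω
Branch 2 (series LC): Z₂ = j(X_L − X_C) = −j2160 Ω
Parallel: Z = Z₁Z₂/(Z₁+Z₂), |Z| = 1808 Ω, ∠Z = -56.79°
I = V/|Z| = 50.3/1808 = 27.83 mA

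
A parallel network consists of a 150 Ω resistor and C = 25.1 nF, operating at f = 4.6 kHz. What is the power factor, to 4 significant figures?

0.9941

ω = 2πf = 28900 rad/s
X_C = 1/(ωC) = 1378 Ω
Parallel: admittances add. Y = 1/R + jωC
Y = (0.006667 + j0.0007255) S
|Y| = 0.006706 S → |Z| = 1/|Y| = 149.1 Ω, ∠Z = −∠Y = -6.210°
cos φ = cos(-6.210°) = 0.9941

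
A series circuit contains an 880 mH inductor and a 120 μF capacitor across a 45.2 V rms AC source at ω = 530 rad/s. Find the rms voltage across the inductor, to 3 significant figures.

46.8 V

X_L = ωL = 466 Ω
X_C = 1/(ωC) = 15.7 Ω
Net reactance X = X_L − X_C = 451 Ω
Z = j451 Ω
|Z| = √(0² + 451²) = 451 Ω
I = V/|Z| = 100 mA
V_L = I·|Z_L| = 0.100 × 466 = 46.8 V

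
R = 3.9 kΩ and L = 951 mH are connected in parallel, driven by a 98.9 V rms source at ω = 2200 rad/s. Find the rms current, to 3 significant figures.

53.6 mA

X_L = ωL = 2090 Ω
Parallel: admittances add. Y = 1/R + 1/(jωL)
Y = (0.000256 − j0.000478) S
|Y| = 0.000542 S → |Z| = 1/|Y| = 1840 Ω, ∠Z = −∠Y = 61.8°
I = V/|Z| = 98.9/1840 = 53.6 mA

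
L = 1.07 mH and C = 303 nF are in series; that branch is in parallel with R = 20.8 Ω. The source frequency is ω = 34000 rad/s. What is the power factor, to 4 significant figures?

X_L = ωL = 36.38 Ω
X_C = 1/(ωC) = 97.07 Ω
Branch 1: Z₁ = R = 20.80 Ω
Branch 2 (series LC): Z₂ = j(X_L − X_C) = −j60.69 Ω
Parallel: Z = Z₁Z₂/(Z₁+Z₂), |Z| = 19.68 Ω, ∠Z = -18.92°
cos φ = cos(-18.92°) = 0.9460

0.9460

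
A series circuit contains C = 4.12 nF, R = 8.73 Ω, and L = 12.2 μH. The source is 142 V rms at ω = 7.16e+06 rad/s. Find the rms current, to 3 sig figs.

2.62 A

X_L = ωL = 87.4 Ω
X_C = 1/(ωC) = 33.9 Ω
Net reactance X = X_L − X_C = 53.5 Ω
Z = 8.73 + j53.5 Ω
|Z| = √(8.73² + 53.5²) = 54.2 Ω
I = V/|Z| = 142/54.2 = 2.62 A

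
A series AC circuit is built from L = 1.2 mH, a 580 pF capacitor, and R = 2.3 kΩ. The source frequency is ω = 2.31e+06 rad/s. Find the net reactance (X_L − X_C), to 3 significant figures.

X_L = ωL = 2770 Ω
X_C = 1/(ωC) = 746 Ω
X = 2770 − 746 = 2030 Ω

2030 Ω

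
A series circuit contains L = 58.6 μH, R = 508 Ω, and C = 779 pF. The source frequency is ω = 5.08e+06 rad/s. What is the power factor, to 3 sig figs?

X_L = ωL = 298 Ω
X_C = 1/(ωC) = 253 Ω
Net reactance X = X_L − X_C = 45.0 Ω
Z = 508 + j45.0 Ω
|Z| = √(508² + 45.0²) = 510 Ω
∠Z = arctan(45.0/508) = 5.06°
cos φ = cos(5.06°) = 0.996

0.996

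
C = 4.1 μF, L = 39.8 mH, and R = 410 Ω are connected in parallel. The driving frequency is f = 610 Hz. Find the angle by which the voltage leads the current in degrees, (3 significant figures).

-75.1°

ω = 2πf = 3833 rad/s
X_L = ωL = 153 Ω
X_C = 1/(ωC) = 63.6 Ω
Parallel: admittances add. Y = 1/R + 1/(jωL) + jωC
Y = (0.00244 + j0.00916) S
|Y| = 0.00948 S → |Z| = 1/|Y| = 106 Ω, ∠Z = −∠Y = -75.1°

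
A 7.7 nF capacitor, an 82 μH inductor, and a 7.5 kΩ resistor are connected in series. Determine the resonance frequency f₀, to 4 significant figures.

ω₀ = 1/√(LC) = 1/√(8.2e-05 × 7.7e-09) = 1.258e+06 rad/s
f₀ = ω₀/(2π) = 200.3 kHz

200.3 kHz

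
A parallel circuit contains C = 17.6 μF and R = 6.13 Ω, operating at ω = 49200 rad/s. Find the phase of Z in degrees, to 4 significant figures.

-79.33°

X_C = 1/(ωC) = 1.155 Ω
Parallel: admittances add. Y = 1/R + jωC
Y = (0.1631 + j0.8659) S
|Y| = 0.8812 S → |Z| = 1/|Y| = 1.135 Ω, ∠Z = −∠Y = -79.33°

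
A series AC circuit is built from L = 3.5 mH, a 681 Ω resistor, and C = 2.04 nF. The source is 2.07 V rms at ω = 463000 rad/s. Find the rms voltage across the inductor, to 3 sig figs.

X_L = ωL = 1620 Ω
X_C = 1/(ωC) = 1060 Ω
Net reactance X = X_L − X_C = 562 Ω
Z = 681 + j562 Ω
|Z| = √(681² + 562²) = 883 Ω
I = V/|Z| = 2.34 mA
V_L = I·|Z_L| = 0.00234 × 1620 = 3.80 V

3.80 V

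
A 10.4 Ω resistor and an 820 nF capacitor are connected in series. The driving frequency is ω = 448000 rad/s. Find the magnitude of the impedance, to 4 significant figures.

10.75 Ω

X_C = 1/(ωC) = 2.722 Ω
Z = 10.40 − j2.722 Ω
|Z| = √(10.40² + 2.722²) = 10.75 Ω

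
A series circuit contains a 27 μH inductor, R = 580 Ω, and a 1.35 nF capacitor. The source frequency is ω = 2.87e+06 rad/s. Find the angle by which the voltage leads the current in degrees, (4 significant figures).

X_L = ωL = 77.49 Ω
X_C = 1/(ωC) = 258.1 Ω
Net reactance X = X_L − X_C = -180.6 Ω
Z = 580.0 − j180.6 Ω
|Z| = √(580.0² + 180.6²) = 607.5 Ω
∠Z = arctan(-180.6/580.0) = -17.30°

-17.30°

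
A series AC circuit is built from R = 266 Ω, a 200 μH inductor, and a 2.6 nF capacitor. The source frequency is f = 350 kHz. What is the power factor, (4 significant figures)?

0.7085

ω = 2πf = 2.199e+06 rad/s
X_L = ωL = 439.8 Ω
X_C = 1/(ωC) = 174.9 Ω
Net reactance X = X_L − X_C = 264.9 Ω
Z = 266.0 + j264.9 Ω
|Z| = √(266.0² + 264.9²) = 375.4 Ω
∠Z = arctan(264.9/266.0) = 44.88°
cos φ = cos(44.88°) = 0.7085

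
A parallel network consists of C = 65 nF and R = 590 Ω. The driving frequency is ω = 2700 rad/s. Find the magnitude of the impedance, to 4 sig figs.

586.9 Ω

X_C = 1/(ωC) = 5698 Ω
Parallel: admittances add. Y = 1/R + jωC
Y = (0.001695 + j0.0001755) S
|Y| = 0.001704 S → |Z| = 1/|Y| = 586.9 Ω, ∠Z = −∠Y = -5.912°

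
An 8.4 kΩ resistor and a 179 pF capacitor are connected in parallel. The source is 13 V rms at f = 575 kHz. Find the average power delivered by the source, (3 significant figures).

ω = 2πf = 3.613e+06 rad/s
X_C = 1/(ωC) = 1550 Ω
Parallel: admittances add. Y = 1/R + jωC
Y = (0.000119 + j0.000647) S
|Y| = 0.000658 S → |Z| = 1/|Y| = 1520 Ω, ∠Z = −∠Y = -79.6°
I = V/|Z| = 8.55 mA
P = VI cos φ = 13 × 0.00855 × cos(-79.6°) = 20.1 mW

20.1 mW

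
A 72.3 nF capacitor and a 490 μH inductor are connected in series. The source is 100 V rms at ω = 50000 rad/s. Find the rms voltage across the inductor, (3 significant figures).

X_L = ωL = 24.5 Ω
X_C = 1/(ωC) = 277 Ω
Net reactance X = X_L − X_C = -252 Ω
Z = − j252 Ω
|Z| = √(0² + 252²) = 252 Ω
I = V/|Z| = 397 mA
V_L = I·|Z_L| = 0.397 × 24.5 = 9.72 V

9.72 V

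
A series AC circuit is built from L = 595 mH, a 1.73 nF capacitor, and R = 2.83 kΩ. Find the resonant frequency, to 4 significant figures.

4.961 kHz

ω₀ = 1/√(LC) = 1/√(0.595 × 1.73e-09) = 31170 rad/s
f₀ = ω₀/(2π) = 4.961 kHz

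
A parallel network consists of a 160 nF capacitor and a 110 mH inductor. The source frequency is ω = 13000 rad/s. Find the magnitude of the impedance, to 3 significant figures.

724 Ω

X_L = ωL = 1430 Ω
X_C = 1/(ωC) = 481 Ω
Parallel: admittances add. Y = 1/(jωL) + jωC
Y = (0 + j0.00138) S
|Y| = 0.00138 S → |Z| = 1/|Y| = 724 Ω, ∠Z = −∠Y = -90.0°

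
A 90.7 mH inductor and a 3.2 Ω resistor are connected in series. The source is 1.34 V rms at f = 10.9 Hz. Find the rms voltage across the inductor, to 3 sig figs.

ω = 2πf = 68.49 rad/s
X_L = ωL = 6.21 Ω
Z = 3.20 + j6.21 Ω
|Z| = √(3.20² + 6.21²) = 6.99 Ω
I = V/|Z| = 192 mA
V_L = I·|Z_L| = 0.192 × 6.21 = 1.19 V

1.19 V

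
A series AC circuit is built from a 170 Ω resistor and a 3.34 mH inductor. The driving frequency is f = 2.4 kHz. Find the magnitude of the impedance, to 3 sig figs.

177 Ω

ω = 2πf = 15080 rad/s
X_L = ωL = 50.4 Ω
Z = 170 + j50.4 Ω
|Z| = √(170² + 50.4²) = 177 Ω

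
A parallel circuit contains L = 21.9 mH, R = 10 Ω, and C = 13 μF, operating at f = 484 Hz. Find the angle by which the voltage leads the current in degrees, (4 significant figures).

ω = 2πf = 3041 rad/s
X_L = ωL = 66.60 Ω
X_C = 1/(ωC) = 25.29 Ω
Parallel: admittances add. Y = 1/R + 1/(jωL) + jωC
Y = (0.1000 + j0.02452) S
|Y| = 0.1030 S → |Z| = 1/|Y| = 9.712 Ω, ∠Z = −∠Y = -13.78°

-13.78°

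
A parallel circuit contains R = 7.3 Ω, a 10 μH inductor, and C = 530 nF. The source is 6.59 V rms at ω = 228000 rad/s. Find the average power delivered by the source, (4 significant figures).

X_L = ωL = 2.280 Ω
X_C = 1/(ωC) = 8.275 Ω
Parallel: admittances add. Y = 1/R + 1/(jωL) + jωC
Y = (0.1370 − j0.3178) S
|Y| = 0.3460 S → |Z| = 1/|Y| = 2.890 Ω, ∠Z = −∠Y = 66.68°
I = V/|Z| = 2.280 A
P = VI cos φ = 6.59 × 2.280 × cos(66.68°) = 5.949 W

5.949 W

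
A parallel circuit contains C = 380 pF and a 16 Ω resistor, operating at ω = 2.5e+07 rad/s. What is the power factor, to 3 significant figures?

X_C = 1/(ωC) = 105 Ω
Parallel: admittances add. Y = 1/R + jωC
Y = (0.0625 + j0.00950) S
|Y| = 0.0632 S → |Z| = 1/|Y| = 15.8 Ω, ∠Z = −∠Y = -8.64°
cos φ = cos(-8.64°) = 0.989

0.989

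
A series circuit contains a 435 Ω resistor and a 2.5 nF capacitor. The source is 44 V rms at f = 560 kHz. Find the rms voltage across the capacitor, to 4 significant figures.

ω = 2πf = 3.519e+06 rad/s
X_C = 1/(ωC) = 113.7 Ω
Z = 435.0 − j113.7 Ω
|Z| = √(435.0² + 113.7²) = 449.6 Ω
I = V/|Z| = 97.86 mA
V_C = I·|Z_C| = 0.09786 × 113.7 = 11.13 V

11.13 V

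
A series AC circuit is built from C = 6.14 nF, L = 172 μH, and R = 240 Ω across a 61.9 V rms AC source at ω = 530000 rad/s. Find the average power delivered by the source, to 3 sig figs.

8.82 W

X_L = ωL = 91.2 Ω
X_C = 1/(ωC) = 307 Ω
Net reactance X = X_L − X_C = -216 Ω
Z = 240 − j216 Ω
|Z| = √(240² + 216²) = 323 Ω
∠Z = arctan(-216/240) = -42.0°
I = V/|Z| = 192 mA
P = VI cos φ = 61.9 × 0.192 × cos(-42.0°) = 8.82 W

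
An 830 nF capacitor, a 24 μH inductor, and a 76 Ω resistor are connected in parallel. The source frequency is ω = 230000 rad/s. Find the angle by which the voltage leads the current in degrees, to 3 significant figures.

X_L = ωL = 5.52 Ω
X_C = 1/(ωC) = 5.24 Ω
Parallel: admittances add. Y = 1/R + 1/(jωL) + jωC
Y = (0.0132 + j0.00974) S
|Y| = 0.0164 S → |Z| = 1/|Y| = 61.1 Ω, ∠Z = −∠Y = -36.5°

-36.5°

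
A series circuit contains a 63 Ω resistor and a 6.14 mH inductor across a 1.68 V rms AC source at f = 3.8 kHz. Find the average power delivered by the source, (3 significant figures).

ω = 2πf = 23880 rad/s
X_L = ωL = 147 Ω
Z = 63.0 + j147 Ω
|Z| = √(63.0² + 147²) = 160 Ω
∠Z = arctan(147/63.0) = 66.7°
I = V/|Z| = 10.5 mA
P = VI cos φ = 1.68 × 0.0105 × cos(66.7°) = 6.98 mW

6.98 mW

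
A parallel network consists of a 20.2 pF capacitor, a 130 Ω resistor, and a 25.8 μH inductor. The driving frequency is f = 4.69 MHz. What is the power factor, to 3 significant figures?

0.996

ω = 2πf = 2.947e+07 rad/s
X_L = ωL = 760 Ω
X_C = 1/(ωC) = 1680 Ω
Parallel: admittances add. Y = 1/R + 1/(jωL) + jωC
Y = (0.00769 − j0.000720) S
|Y| = 0.00773 S → |Z| = 1/|Y| = 129 Ω, ∠Z = −∠Y = 5.35°
cos φ = cos(5.35°) = 0.996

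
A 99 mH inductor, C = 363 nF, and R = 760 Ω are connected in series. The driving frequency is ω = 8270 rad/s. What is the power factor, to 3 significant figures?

0.843

X_L = ωL = 819 Ω
X_C = 1/(ωC) = 333 Ω
Net reactance X = X_L − X_C = 486 Ω
Z = 760 + j486 Ω
|Z| = √(760² + 486²) = 902 Ω
∠Z = arctan(486/760) = 32.6°
cos φ = cos(32.6°) = 0.843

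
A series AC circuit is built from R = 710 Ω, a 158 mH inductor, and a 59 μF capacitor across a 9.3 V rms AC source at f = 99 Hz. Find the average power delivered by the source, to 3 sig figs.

ω = 2πf = 622.0 rad/s
X_L = ωL = 98.3 Ω
X_C = 1/(ωC) = 27.2 Ω
Net reactance X = X_L − X_C = 71.0 Ω
Z = 710 + j71.0 Ω
|Z| = √(710² + 71.0²) = 714 Ω
∠Z = arctan(71.0/710) = 5.71°
I = V/|Z| = 13.0 mA
P = VI cos φ = 9.3 × 0.0130 × cos(5.71°) = 121 mW

121 mW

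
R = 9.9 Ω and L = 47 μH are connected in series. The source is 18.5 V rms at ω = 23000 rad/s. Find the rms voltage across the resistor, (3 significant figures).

18.4 V

X_L = ωL = 1.08 Ω
Z = 9.90 + j1.08 Ω
|Z| = √(9.90² + 1.08²) = 9.96 Ω
I = V/|Z| = 1.86 A
V_R = I·|Z_R| = 1.86 × 9.90 = 18.4 V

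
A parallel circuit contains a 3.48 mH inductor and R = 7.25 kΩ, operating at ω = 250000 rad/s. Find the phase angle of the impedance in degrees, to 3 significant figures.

83.2°

X_L = ωL = 870 Ω
Parallel: admittances add. Y = 1/R + 1/(jωL)
Y = (0.000138 − j0.00115) S
|Y| = 0.00116 S → |Z| = 1/|Y| = 864 Ω, ∠Z = −∠Y = 83.2°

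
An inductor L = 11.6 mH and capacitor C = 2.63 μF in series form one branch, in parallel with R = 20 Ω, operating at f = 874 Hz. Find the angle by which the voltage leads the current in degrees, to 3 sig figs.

-74.5°

ω = 2πf = 5492 rad/s
X_L = ωL = 63.7 Ω
X_C = 1/(ωC) = 69.2 Ω
Branch 1: Z₁ = R = 20.0 Ω
Branch 2 (series LC): Z₂ = j(X_L − X_C) = −j5.54 Ω
Parallel: Z = Z₁Z₂/(Z₁+Z₂), |Z| = 5.34 Ω, ∠Z = -74.5°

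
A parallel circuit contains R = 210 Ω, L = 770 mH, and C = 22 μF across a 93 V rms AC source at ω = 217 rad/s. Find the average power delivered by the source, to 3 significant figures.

X_L = ωL = 167 Ω
X_C = 1/(ωC) = 209 Ω
Parallel: admittances add. Y = 1/R + 1/(jωL) + jωC
Y = (0.00476 − j0.00121) S
|Y| = 0.00491 S → |Z| = 1/|Y| = 204 Ω, ∠Z = −∠Y = 14.3°
I = V/|Z| = 457 mA
P = VI cos φ = 93 × 0.457 × cos(14.3°) = 41.2 W

41.2 W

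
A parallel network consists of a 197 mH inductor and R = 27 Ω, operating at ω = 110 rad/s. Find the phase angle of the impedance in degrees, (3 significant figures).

X_L = ωL = 21.7 Ω
Parallel: admittances add. Y = 1/R + 1/(jωL)
Y = (0.0370 − j0.0461) S
|Y| = 0.0592 S → |Z| = 1/|Y| = 16.9 Ω, ∠Z = −∠Y = 51.2°

51.2°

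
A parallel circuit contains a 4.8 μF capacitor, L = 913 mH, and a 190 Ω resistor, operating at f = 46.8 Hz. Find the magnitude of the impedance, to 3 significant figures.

ω = 2πf = 294.1 rad/s
X_L = ωL = 268 Ω
X_C = 1/(ωC) = 708 Ω
Parallel: admittances add. Y = 1/R + 1/(jωL) + jωC
Y = (0.00526 − j0.00231) S
|Y| = 0.00575 S → |Z| = 1/|Y| = 174 Ω, ∠Z = −∠Y = 23.7°

174 Ω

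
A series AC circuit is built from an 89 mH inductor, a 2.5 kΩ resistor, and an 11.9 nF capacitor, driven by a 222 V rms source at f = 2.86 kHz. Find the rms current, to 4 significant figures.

56.00 mA

ω = 2πf = 17970 rad/s
X_L = ωL = 1599 Ω
X_C = 1/(ωC) = 4676 Ω
Net reactance X = X_L − X_C = -3077 Ω
Z = 2500 − j3077 Ω
|Z| = √(2500² + 3077²) = 3965 Ω
I = V/|Z| = 222/3965 = 56.00 mA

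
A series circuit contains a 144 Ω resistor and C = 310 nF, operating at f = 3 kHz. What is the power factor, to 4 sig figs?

ω = 2πf = 18850 rad/s
X_C = 1/(ωC) = 171.1 Ω
Z = 144.0 − j171.1 Ω
|Z| = √(144.0² + 171.1²) = 223.7 Ω
∠Z = arctan(-171.1/144.0) = -49.92°
cos φ = cos(-49.92°) = 0.6438

0.6438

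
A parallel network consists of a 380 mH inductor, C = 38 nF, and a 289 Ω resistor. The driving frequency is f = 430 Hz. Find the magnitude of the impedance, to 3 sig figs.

ω = 2πf = 2702 rad/s
X_L = ωL = 1030 Ω
X_C = 1/(ωC) = 9740 Ω
Parallel: admittances add. Y = 1/R + 1/(jωL) + jωC
Y = (0.00346 − j0.000871) S
|Y| = 0.00357 S → |Z| = 1/|Y| = 280 Ω, ∠Z = −∠Y = 14.1°

280 Ω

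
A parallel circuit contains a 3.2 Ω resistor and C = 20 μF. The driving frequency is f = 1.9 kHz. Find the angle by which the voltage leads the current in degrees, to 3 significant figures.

-37.4°

ω = 2πf = 11940 rad/s
X_C = 1/(ωC) = 4.19 Ω
Parallel: admittances add. Y = 1/R + jωC
Y = (0.312 + j0.239) S
|Y| = 0.393 S → |Z| = 1/|Y| = 2.54 Ω, ∠Z = −∠Y = -37.4°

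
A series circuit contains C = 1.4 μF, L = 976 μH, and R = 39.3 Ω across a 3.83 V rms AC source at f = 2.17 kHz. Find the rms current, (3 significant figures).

ω = 2πf = 13630 rad/s
X_L = ωL = 13.3 Ω
X_C = 1/(ωC) = 52.4 Ω
Net reactance X = X_L − X_C = -39.1 Ω
Z = 39.3 − j39.1 Ω
|Z| = √(39.3² + 39.1²) = 55.4 Ω
I = V/|Z| = 3.83/55.4 = 69.1 mA

69.1 mA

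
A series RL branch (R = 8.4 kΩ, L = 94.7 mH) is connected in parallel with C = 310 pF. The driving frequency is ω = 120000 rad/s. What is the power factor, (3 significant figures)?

0.906

X_L = ωL = 11400 Ω
X_C = 1/(ωC) = 26900 Ω
Branch 1 (R+jX_L): Z₁ = 8400 + j11400 Ω, |Z₁| = 14100 Ω
Branch 2 (−jX_C): Z₂ = −j26900 Ω
Parallel: Z = Z₁Z₂/(Z₁+Z₂), |Z| = 21500 Ω, ∠Z = 25.1°
cos φ = cos(25.1°) = 0.906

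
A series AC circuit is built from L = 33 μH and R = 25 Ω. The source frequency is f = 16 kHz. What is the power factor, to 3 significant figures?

ω = 2πf = 100500 rad/s
X_L = ωL = 3.32 Ω
Z = 25.0 + j3.32 Ω
|Z| = √(25.0² + 3.32²) = 25.2 Ω
∠Z = arctan(3.32/25.0) = 7.56°
cos φ = cos(7.56°) = 0.991

0.991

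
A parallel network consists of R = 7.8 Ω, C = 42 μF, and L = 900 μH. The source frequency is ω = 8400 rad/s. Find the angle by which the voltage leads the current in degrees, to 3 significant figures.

X_L = ωL = 7.56 Ω
X_C = 1/(ωC) = 2.83 Ω
Parallel: admittances add. Y = 1/R + 1/(jωL) + jωC
Y = (0.128 + j0.221) S
|Y| = 0.255 S → |Z| = 1/|Y| = 3.92 Ω, ∠Z = −∠Y = -59.8°

-59.8°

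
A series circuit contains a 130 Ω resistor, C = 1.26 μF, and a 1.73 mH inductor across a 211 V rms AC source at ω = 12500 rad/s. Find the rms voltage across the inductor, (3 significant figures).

X_L = ωL = 21.6 Ω
X_C = 1/(ωC) = 63.5 Ω
Net reactance X = X_L − X_C = -41.9 Ω
Z = 130 − j41.9 Ω
|Z| = √(130² + 41.9²) = 137 Ω
I = V/|Z| = 1.54 A
V_L = I·|Z_L| = 1.54 × 21.6 = 33.4 V

33.4 V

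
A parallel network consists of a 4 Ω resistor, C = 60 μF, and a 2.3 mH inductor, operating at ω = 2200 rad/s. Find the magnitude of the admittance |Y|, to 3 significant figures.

258 mS

X_L = ωL = 5.06 Ω
X_C = 1/(ωC) = 7.58 Ω
Parallel: admittances add. Y = 1/R + 1/(jωL) + jωC
Y = (0.250 − j0.0656) S
|Y| = 0.258 S → |Z| = 1/|Y| = 3.87 Ω, ∠Z = −∠Y = 14.7°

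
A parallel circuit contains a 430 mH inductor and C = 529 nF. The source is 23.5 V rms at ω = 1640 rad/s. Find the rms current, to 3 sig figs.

12.9 mA

X_L = ωL = 705 Ω
X_C = 1/(ωC) = 1150 Ω
Parallel: admittances add. Y = 1/(jωL) + jωC
Y = (0 − j0.000550) S
|Y| = 0.000550 S → |Z| = 1/|Y| = 1820 Ω, ∠Z = −∠Y = 90.0°
I = V/|Z| = 23.5/1820 = 12.9 mA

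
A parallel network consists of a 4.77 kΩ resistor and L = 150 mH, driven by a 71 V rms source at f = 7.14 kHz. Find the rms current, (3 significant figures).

18.2 mA

ω = 2πf = 44860 rad/s
X_L = ωL = 6730 Ω
Parallel: admittances add. Y = 1/R + 1/(jωL)
Y = (0.000210 − j0.000149) S
|Y| = 0.000257 S → |Z| = 1/|Y| = 3890 Ω, ∠Z = −∠Y = 35.3°
I = V/|Z| = 71/3890 = 18.2 mA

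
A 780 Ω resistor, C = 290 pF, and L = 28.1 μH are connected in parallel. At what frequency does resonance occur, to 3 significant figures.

ω₀ = 1/√(LC) = 1/√(2.81e-05 × 2.9e-10) = 1.108e+07 rad/s
f₀ = ω₀/(2π) = 1.76 MHz

1.76 MHz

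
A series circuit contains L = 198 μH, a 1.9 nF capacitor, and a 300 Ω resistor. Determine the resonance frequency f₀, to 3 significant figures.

259 kHz

ω₀ = 1/√(LC) = 1/√(0.000198 × 1.9e-09) = 1.63e+06 rad/s
f₀ = ω₀/(2π) = 259 kHz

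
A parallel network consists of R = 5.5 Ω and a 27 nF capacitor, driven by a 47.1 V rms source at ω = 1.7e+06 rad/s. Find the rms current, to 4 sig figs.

8.832 A

X_C = 1/(ωC) = 21.79 Ω
Parallel: admittances add. Y = 1/R + jωC
Y = (0.1818 + j0.04590) S
|Y| = 0.1875 S → |Z| = 1/|Y| = 5.333 Ω, ∠Z = −∠Y = -14.17°
I = V/|Z| = 47.1/5.333 = 8.832 A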